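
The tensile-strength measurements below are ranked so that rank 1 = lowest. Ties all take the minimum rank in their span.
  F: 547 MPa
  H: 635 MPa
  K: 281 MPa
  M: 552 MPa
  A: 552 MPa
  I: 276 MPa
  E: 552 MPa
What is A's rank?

Sorted (ascending): 276, 281, 547, 552, 552, 552, 635
The 3 values of 552 occupy positions 4–6 → each gets rank 4.
A has value 552 MPa → rank 4.

4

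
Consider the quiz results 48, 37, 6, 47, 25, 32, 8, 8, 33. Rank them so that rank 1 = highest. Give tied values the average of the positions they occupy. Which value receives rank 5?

Sorted (descending): 48, 47, 37, 33, 32, 25, 8, 8, 6
The 2 values of 8 occupy positions 7–8 → average rank (7+8)/2 = 7.5.
Rank 5 → value 32.

32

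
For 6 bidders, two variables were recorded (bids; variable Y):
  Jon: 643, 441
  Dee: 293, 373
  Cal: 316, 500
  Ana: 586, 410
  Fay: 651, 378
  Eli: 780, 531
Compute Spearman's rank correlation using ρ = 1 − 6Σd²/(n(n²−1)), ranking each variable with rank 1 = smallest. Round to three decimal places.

Ranks of variable 1: 4, 1, 2, 3, 5, 6
Ranks of variable 2: 4, 1, 5, 3, 2, 6
d = r₁ − r₂: 0, 0, -3, 0, 3, 0
d²: 0, 0, 9, 0, 9, 0; Σd² = 18
ρ = 1 − 6·18/(6·35) = 1 − 108/210 = 0.486

0.486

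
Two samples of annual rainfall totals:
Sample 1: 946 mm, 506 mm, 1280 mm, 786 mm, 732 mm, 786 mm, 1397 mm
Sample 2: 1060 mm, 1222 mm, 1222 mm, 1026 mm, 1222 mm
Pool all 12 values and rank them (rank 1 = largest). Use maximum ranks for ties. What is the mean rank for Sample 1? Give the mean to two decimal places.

Sorted (descending): 1397, 1280, 1222, 1222, 1222, 1060, 1026, 946, 786, 786, 732, 506
The 3 values of 1222 occupy positions 3–5 → each gets rank 5.
The 2 values of 786 occupy positions 9–10 → each gets rank 10.
Sample 1 values → pooled ranks: 946→8, 506→12, 1280→2, 786→10, 732→11, 786→10, 1397→1
Mean rank = (8 + 12 + 2 + 10 + 11 + 10 + 1) / 7 = 7.71

7.71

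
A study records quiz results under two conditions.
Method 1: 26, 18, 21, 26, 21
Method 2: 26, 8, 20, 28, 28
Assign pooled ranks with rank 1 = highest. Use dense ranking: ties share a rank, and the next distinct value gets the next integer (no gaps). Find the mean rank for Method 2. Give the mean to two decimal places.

2.80

Sorted (descending): 28, 28, 26, 26, 26, 21, 21, 20, 18, 8
The 2 values of 28 share dense rank 1.
The 3 values of 26 share dense rank 2.
The 2 values of 21 share dense rank 3.
Remaining distinct values take the next consecutive integers.
Method 2 values → pooled ranks: 26→2, 8→6, 20→4, 28→1, 28→1
Mean rank = (2 + 6 + 4 + 1 + 1) / 5 = 2.80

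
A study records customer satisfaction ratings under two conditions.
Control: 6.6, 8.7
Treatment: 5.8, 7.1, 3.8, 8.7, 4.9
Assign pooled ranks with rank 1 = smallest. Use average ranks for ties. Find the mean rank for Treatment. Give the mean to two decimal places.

Sorted (ascending): 3.8, 4.9, 5.8, 6.6, 7.1, 8.7, 8.7
The 2 values of 8.7 occupy positions 6–7 → average rank (6+7)/2 = 6.5.
Treatment values → pooled ranks: 5.8→3, 7.1→5, 3.8→1, 8.7→6.5, 4.9→2
Mean rank = (3 + 5 + 1 + 6.5 + 2) / 5 = 3.50

3.50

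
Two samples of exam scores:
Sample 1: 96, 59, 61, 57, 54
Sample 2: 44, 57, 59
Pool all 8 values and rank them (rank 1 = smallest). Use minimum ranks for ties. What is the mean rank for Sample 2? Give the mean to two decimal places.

Sorted (ascending): 44, 54, 57, 57, 59, 59, 61, 96
The 2 values of 57 occupy positions 3–4 → each gets rank 3.
The 2 values of 59 occupy positions 5–6 → each gets rank 5.
Sample 2 values → pooled ranks: 44→1, 57→3, 59→5
Mean rank = (1 + 3 + 5) / 3 = 3.00

3.00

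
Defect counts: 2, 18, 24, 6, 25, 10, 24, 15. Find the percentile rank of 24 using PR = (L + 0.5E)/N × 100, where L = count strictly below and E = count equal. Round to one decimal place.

75.0

N = 8.
Strictly below 24: 5. Equal to 24: 2.
PR = (5 + 0.5·2)/8 × 100 = 75.0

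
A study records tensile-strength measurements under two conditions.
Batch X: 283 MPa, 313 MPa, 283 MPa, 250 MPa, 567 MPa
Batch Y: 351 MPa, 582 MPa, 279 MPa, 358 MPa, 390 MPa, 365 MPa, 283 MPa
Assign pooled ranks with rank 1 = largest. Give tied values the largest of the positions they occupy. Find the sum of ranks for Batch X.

41

Sorted (descending): 582, 567, 390, 365, 358, 351, 313, 283, 283, 283, 279, 250
The 3 values of 283 occupy positions 8–10 → each gets rank 10.
Batch X values → pooled ranks: 283→10, 313→7, 283→10, 250→12, 567→2
Rank sum = 10 + 7 + 10 + 12 + 2 = 41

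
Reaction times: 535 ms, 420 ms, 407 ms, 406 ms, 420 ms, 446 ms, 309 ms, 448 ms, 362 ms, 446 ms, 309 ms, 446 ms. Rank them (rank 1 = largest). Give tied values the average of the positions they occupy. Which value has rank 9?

406

Sorted (descending): 535, 448, 446, 446, 446, 420, 420, 407, 406, 362, 309, 309
The 3 values of 446 occupy positions 3–5 → average rank 4.
The 2 values of 420 occupy positions 6–7 → average rank (6+7)/2 = 6.5.
The 2 values of 309 occupy positions 11–12 → average rank (11+12)/2 = 11.5.
Rank 9 → value 406.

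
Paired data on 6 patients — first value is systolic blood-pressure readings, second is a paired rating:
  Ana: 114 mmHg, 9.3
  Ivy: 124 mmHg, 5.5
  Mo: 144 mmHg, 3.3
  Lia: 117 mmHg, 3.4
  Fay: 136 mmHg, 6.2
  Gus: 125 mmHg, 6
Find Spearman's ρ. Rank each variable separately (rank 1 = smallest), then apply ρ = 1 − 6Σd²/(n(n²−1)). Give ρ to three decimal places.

-0.429

Ranks of variable 1: 1, 3, 6, 2, 5, 4
Ranks of variable 2: 6, 3, 1, 2, 5, 4
d = r₁ − r₂: -5, 0, 5, 0, 0, 0
d²: 25, 0, 25, 0, 0, 0; Σd² = 50
ρ = 1 − 6·50/(6·35) = 1 − 300/210 = -0.429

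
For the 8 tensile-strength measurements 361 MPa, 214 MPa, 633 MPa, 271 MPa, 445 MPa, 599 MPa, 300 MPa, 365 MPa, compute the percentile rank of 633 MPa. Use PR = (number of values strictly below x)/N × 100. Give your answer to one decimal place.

N = 8.
Strictly below 633: 7. Equal to 633: 1.
PR = 7/8 × 100 = 87.5

87.5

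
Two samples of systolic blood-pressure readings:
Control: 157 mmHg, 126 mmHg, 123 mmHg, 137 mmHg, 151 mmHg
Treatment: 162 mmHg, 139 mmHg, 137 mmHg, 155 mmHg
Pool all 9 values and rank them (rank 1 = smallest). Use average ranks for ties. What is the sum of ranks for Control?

20.5

Sorted (ascending): 123, 126, 137, 137, 139, 151, 155, 157, 162
The 2 values of 137 occupy positions 3–4 → average rank (3+4)/2 = 3.5.
Control values → pooled ranks: 157→8, 126→2, 123→1, 137→3.5, 151→6
Rank sum = 8 + 2 + 1 + 3.5 + 6 = 20.5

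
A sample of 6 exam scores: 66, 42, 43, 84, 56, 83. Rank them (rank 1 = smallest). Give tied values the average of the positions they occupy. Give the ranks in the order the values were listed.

Sorted (ascending): 42, 43, 56, 66, 83, 84
No ties — each value takes its position as its rank.

4, 1, 2, 6, 3, 5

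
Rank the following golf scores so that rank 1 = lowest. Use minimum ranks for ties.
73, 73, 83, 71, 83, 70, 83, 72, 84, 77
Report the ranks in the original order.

4, 4, 7, 2, 7, 1, 7, 3, 10, 6

Sorted (ascending): 70, 71, 72, 73, 73, 77, 83, 83, 83, 84
The 2 values of 73 occupy positions 4–5 → each gets rank 4.
The 3 values of 83 occupy positions 7–9 → each gets rank 7.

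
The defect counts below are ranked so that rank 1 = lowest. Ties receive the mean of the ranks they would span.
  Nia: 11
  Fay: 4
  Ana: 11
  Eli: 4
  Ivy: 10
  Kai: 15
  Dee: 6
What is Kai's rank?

Sorted (ascending): 4, 4, 6, 10, 11, 11, 15
The 2 values of 4 occupy positions 1–2 → average rank (1+2)/2 = 1.5.
The 2 values of 11 occupy positions 5–6 → average rank (5+6)/2 = 5.5.
Kai has value 15 → rank 7.

7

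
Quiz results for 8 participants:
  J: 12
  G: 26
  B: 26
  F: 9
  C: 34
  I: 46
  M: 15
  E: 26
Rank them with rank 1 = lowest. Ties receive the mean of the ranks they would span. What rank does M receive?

3

Sorted (ascending): 9, 12, 15, 26, 26, 26, 34, 46
The 3 values of 26 occupy positions 4–6 → average rank 5.
M has value 15 → rank 3.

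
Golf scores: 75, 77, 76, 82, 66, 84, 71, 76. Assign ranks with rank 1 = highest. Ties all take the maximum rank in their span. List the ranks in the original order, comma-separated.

6, 3, 5, 2, 8, 1, 7, 5

Sorted (descending): 84, 82, 77, 76, 76, 75, 71, 66
The 2 values of 76 occupy positions 4–5 → each gets rank 5.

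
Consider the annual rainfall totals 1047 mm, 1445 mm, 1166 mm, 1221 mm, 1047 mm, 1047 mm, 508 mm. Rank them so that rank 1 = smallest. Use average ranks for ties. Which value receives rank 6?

1221

Sorted (ascending): 508, 1047, 1047, 1047, 1166, 1221, 1445
The 3 values of 1047 occupy positions 2–4 → average rank 3.
Rank 6 → value 1221.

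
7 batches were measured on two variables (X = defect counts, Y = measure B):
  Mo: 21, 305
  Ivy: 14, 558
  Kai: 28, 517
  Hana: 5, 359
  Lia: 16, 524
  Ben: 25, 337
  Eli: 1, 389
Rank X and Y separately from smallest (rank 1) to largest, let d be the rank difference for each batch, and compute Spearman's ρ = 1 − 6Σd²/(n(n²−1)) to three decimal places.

Ranks of variable 1: 5, 3, 7, 2, 4, 6, 1
Ranks of variable 2: 1, 7, 5, 3, 6, 2, 4
d = r₁ − r₂: 4, -4, 2, -1, -2, 4, -3
d²: 16, 16, 4, 1, 4, 16, 9; Σd² = 66
ρ = 1 − 6·66/(7·48) = 1 − 396/336 = -0.179

-0.179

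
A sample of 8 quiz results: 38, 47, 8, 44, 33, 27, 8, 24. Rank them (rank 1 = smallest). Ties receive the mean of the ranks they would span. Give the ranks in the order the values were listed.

6, 8, 1.5, 7, 5, 4, 1.5, 3

Sorted (ascending): 8, 8, 24, 27, 33, 38, 44, 47
The 2 values of 8 occupy positions 1–2 → average rank (1+2)/2 = 1.5.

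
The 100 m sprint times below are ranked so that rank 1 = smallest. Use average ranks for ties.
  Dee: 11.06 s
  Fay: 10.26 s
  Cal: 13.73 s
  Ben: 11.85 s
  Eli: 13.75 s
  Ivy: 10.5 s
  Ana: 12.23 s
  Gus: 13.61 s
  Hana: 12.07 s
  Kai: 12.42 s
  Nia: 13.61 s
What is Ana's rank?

Sorted (ascending): 10.26, 10.5, 11.06, 11.85, 12.07, 12.23, 12.42, 13.61, 13.61, 13.73, 13.75
The 2 values of 13.61 occupy positions 8–9 → average rank (8+9)/2 = 8.5.
Ana has value 12.23 s → rank 6.

6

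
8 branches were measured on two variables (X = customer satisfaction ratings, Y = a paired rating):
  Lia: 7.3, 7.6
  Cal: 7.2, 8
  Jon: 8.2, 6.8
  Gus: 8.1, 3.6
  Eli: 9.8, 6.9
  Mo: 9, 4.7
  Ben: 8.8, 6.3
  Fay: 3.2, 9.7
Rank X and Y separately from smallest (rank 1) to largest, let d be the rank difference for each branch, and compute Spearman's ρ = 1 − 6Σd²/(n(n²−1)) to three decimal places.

-0.619

Ranks of variable 1: 3, 2, 5, 4, 8, 7, 6, 1
Ranks of variable 2: 6, 7, 4, 1, 5, 2, 3, 8
d = r₁ − r₂: -3, -5, 1, 3, 3, 5, 3, -7
d²: 9, 25, 1, 9, 9, 25, 9, 49; Σd² = 136
ρ = 1 − 6·136/(8·63) = 1 − 816/504 = -0.619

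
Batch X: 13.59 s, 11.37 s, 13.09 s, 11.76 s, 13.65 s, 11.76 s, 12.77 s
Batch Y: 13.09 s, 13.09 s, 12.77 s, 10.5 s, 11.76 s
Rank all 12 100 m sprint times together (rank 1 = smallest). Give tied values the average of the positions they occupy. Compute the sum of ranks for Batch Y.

29.5

Sorted (ascending): 10.5, 11.37, 11.76, 11.76, 11.76, 12.77, 12.77, 13.09, 13.09, 13.09, 13.59, 13.65
The 3 values of 11.76 occupy positions 3–5 → average rank 4.
The 2 values of 12.77 occupy positions 6–7 → average rank (6+7)/2 = 6.5.
The 3 values of 13.09 occupy positions 8–10 → average rank 9.
Batch Y values → pooled ranks: 13.09→9, 13.09→9, 12.77→6.5, 10.5→1, 11.76→4
Rank sum = 9 + 9 + 6.5 + 1 + 4 = 29.5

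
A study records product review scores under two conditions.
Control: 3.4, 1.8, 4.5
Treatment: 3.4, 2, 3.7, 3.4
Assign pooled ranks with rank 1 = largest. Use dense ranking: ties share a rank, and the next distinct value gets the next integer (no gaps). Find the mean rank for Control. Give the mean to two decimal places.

Sorted (descending): 4.5, 3.7, 3.4, 3.4, 3.4, 2, 1.8
The 3 values of 3.4 share dense rank 3.
Remaining distinct values take the next consecutive integers.
Control values → pooled ranks: 3.4→3, 1.8→5, 4.5→1
Mean rank = (3 + 5 + 1) / 3 = 3.00

3.00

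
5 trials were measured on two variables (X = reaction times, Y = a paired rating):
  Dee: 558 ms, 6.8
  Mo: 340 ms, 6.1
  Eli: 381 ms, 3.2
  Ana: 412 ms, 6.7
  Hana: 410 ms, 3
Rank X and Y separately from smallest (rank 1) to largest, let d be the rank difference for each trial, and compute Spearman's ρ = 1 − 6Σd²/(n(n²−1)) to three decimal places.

Ranks of variable 1: 5, 1, 2, 4, 3
Ranks of variable 2: 5, 3, 2, 4, 1
d = r₁ − r₂: 0, -2, 0, 0, 2
d²: 0, 4, 0, 0, 4; Σd² = 8
ρ = 1 − 6·8/(5·24) = 1 − 48/120 = 0.600

0.600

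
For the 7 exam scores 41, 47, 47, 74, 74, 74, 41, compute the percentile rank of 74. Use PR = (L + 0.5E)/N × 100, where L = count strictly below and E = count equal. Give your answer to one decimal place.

78.6

N = 7.
Strictly below 74: 4. Equal to 74: 3.
PR = (4 + 0.5·3)/7 × 100 = 78.6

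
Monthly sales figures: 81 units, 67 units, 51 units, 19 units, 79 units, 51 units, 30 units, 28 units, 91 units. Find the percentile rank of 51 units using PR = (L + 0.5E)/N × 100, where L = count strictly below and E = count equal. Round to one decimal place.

44.4

N = 9.
Strictly below 51: 3. Equal to 51: 2.
PR = (3 + 0.5·2)/9 × 100 = 44.4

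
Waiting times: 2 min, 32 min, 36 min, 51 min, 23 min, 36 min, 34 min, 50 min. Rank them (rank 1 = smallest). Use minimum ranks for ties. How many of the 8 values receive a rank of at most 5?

6

Sorted (ascending): 2, 23, 32, 34, 36, 36, 50, 51
The 2 values of 36 occupy positions 5–6 → each gets rank 5.
Ranks ≤ 5: {1, 2, 3, 4, 5, 5} → 6 values.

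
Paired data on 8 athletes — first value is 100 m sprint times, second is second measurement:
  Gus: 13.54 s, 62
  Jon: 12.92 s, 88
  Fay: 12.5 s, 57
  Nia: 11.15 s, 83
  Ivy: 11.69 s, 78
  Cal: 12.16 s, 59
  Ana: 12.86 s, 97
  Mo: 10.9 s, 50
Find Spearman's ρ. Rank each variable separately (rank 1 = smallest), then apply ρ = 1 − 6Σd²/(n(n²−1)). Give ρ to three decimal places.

Ranks of variable 1: 8, 7, 5, 2, 3, 4, 6, 1
Ranks of variable 2: 4, 7, 2, 6, 5, 3, 8, 1
d = r₁ − r₂: 4, 0, 3, -4, -2, 1, -2, 0
d²: 16, 0, 9, 16, 4, 1, 4, 0; Σd² = 50
ρ = 1 − 6·50/(8·63) = 1 − 300/504 = 0.405

0.405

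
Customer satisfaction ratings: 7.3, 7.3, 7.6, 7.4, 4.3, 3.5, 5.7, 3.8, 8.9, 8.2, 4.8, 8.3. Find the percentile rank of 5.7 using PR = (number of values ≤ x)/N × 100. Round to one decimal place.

41.7

N = 12.
Strictly below 5.7: 4. Equal to 5.7: 1.
PR = 5/12 × 100 = 41.7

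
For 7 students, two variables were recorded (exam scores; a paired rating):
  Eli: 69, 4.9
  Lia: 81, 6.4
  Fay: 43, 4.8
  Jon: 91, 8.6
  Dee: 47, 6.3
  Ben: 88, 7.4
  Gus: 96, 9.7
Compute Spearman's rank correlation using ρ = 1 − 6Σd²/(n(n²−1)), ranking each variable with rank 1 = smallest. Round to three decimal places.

Ranks of variable 1: 3, 4, 1, 6, 2, 5, 7
Ranks of variable 2: 2, 4, 1, 6, 3, 5, 7
d = r₁ − r₂: 1, 0, 0, 0, -1, 0, 0
d²: 1, 0, 0, 0, 1, 0, 0; Σd² = 2
ρ = 1 − 6·2/(7·48) = 1 − 12/336 = 0.964

0.964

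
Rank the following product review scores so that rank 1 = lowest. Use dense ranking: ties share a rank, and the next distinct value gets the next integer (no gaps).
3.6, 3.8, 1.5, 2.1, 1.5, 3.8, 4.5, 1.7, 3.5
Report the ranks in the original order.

Sorted (ascending): 1.5, 1.5, 1.7, 2.1, 3.5, 3.6, 3.8, 3.8, 4.5
The 2 values of 1.5 share dense rank 1.
The 2 values of 3.8 share dense rank 6.
Remaining distinct values take the next consecutive integers.

5, 6, 1, 3, 1, 6, 7, 2, 4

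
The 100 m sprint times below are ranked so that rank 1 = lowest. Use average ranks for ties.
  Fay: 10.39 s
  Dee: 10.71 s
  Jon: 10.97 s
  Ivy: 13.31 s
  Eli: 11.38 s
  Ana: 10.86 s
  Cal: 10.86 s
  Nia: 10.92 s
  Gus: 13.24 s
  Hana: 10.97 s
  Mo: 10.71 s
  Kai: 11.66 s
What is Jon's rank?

Sorted (ascending): 10.39, 10.71, 10.71, 10.86, 10.86, 10.92, 10.97, 10.97, 11.38, 11.66, 13.24, 13.31
The 2 values of 10.71 occupy positions 2–3 → average rank (2+3)/2 = 2.5.
The 2 values of 10.86 occupy positions 4–5 → average rank (4+5)/2 = 4.5.
The 2 values of 10.97 occupy positions 7–8 → average rank (7+8)/2 = 7.5.
Jon has value 10.97 s → rank 7.5.

7.5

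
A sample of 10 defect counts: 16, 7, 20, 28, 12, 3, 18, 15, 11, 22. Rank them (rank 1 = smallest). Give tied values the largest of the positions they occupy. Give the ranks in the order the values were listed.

Sorted (ascending): 3, 7, 11, 12, 15, 16, 18, 20, 22, 28
No ties — each value takes its position as its rank.

6, 2, 8, 10, 4, 1, 7, 5, 3, 9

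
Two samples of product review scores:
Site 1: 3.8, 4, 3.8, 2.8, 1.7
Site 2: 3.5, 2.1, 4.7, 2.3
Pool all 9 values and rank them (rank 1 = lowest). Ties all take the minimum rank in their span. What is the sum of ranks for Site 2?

Sorted (ascending): 1.7, 2.1, 2.3, 2.8, 3.5, 3.8, 3.8, 4, 4.7
The 2 values of 3.8 occupy positions 6–7 → each gets rank 6.
Site 2 values → pooled ranks: 3.5→5, 2.1→2, 4.7→9, 2.3→3
Rank sum = 5 + 2 + 9 + 3 = 19

19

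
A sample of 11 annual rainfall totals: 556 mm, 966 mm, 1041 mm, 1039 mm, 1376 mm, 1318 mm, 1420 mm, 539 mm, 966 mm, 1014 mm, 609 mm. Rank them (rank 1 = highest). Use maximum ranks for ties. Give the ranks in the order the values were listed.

Sorted (descending): 1420, 1376, 1318, 1041, 1039, 1014, 966, 966, 609, 556, 539
The 2 values of 966 occupy positions 7–8 → each gets rank 8.

10, 8, 4, 5, 2, 3, 1, 11, 8, 6, 9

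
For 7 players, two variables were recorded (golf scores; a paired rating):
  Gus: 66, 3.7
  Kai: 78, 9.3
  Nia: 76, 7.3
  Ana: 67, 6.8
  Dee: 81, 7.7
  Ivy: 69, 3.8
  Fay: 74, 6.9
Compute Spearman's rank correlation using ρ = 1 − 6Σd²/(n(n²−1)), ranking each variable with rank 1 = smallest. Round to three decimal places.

Ranks of variable 1: 1, 6, 5, 2, 7, 3, 4
Ranks of variable 2: 1, 7, 5, 3, 6, 2, 4
d = r₁ − r₂: 0, -1, 0, -1, 1, 1, 0
d²: 0, 1, 0, 1, 1, 1, 0; Σd² = 4
ρ = 1 − 6·4/(7·48) = 1 − 24/336 = 0.929

0.929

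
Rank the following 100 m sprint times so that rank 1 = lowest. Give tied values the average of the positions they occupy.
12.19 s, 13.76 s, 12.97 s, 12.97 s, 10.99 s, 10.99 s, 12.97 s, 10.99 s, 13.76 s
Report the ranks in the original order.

Sorted (ascending): 10.99, 10.99, 10.99, 12.19, 12.97, 12.97, 12.97, 13.76, 13.76
The 3 values of 10.99 occupy positions 1–3 → average rank 2.
The 3 values of 12.97 occupy positions 5–7 → average rank 6.
The 2 values of 13.76 occupy positions 8–9 → average rank (8+9)/2 = 8.5.

4, 8.5, 6, 6, 2, 2, 6, 2, 8.5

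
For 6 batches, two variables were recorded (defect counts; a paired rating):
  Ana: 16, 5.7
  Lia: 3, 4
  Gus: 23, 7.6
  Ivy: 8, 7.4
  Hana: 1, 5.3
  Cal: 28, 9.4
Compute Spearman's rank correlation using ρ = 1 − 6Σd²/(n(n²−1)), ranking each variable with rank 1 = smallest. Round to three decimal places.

Ranks of variable 1: 4, 2, 5, 3, 1, 6
Ranks of variable 2: 3, 1, 5, 4, 2, 6
d = r₁ − r₂: 1, 1, 0, -1, -1, 0
d²: 1, 1, 0, 1, 1, 0; Σd² = 4
ρ = 1 − 6·4/(6·35) = 1 − 24/210 = 0.886

0.886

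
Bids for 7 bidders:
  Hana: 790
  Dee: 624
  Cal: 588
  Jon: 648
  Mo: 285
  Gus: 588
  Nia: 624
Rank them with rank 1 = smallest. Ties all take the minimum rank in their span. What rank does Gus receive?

2

Sorted (ascending): 285, 588, 588, 624, 624, 648, 790
The 2 values of 588 occupy positions 2–3 → each gets rank 2.
The 2 values of 624 occupy positions 4–5 → each gets rank 4.
Gus has value 588 → rank 2.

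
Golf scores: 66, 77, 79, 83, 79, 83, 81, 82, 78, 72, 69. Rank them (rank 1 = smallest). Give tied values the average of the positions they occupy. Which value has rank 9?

82

Sorted (ascending): 66, 69, 72, 77, 78, 79, 79, 81, 82, 83, 83
The 2 values of 79 occupy positions 6–7 → average rank (6+7)/2 = 6.5.
The 2 values of 83 occupy positions 10–11 → average rank (10+11)/2 = 10.5.
Rank 9 → value 82.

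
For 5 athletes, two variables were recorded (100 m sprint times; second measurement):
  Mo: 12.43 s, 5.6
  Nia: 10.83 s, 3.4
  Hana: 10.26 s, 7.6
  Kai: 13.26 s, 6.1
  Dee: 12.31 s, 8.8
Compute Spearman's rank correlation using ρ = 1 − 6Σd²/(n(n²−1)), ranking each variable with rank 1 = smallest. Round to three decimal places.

Ranks of variable 1: 4, 2, 1, 5, 3
Ranks of variable 2: 2, 1, 4, 3, 5
d = r₁ − r₂: 2, 1, -3, 2, -2
d²: 4, 1, 9, 4, 4; Σd² = 22
ρ = 1 − 6·22/(5·24) = 1 − 132/120 = -0.100

-0.100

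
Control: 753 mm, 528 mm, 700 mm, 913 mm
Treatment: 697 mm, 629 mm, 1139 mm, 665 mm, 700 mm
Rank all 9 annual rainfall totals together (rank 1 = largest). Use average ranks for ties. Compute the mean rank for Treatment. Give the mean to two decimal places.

Sorted (descending): 1139, 913, 753, 700, 700, 697, 665, 629, 528
The 2 values of 700 occupy positions 4–5 → average rank (4+5)/2 = 4.5.
Treatment values → pooled ranks: 697→6, 629→8, 1139→1, 665→7, 700→4.5
Mean rank = (6 + 8 + 1 + 7 + 4.5) / 5 = 5.30

5.30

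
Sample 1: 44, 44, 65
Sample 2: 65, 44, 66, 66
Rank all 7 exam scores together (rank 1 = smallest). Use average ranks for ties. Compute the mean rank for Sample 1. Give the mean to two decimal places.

Sorted (ascending): 44, 44, 44, 65, 65, 66, 66
The 3 values of 44 occupy positions 1–3 → average rank 2.
The 2 values of 65 occupy positions 4–5 → average rank (4+5)/2 = 4.5.
The 2 values of 66 occupy positions 6–7 → average rank (6+7)/2 = 6.5.
Sample 1 values → pooled ranks: 44→2, 44→2, 65→4.5
Mean rank = (2 + 2 + 4.5) / 3 = 2.83

2.83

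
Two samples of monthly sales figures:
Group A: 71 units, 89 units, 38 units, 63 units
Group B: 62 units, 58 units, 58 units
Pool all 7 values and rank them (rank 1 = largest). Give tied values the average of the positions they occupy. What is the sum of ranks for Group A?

13

Sorted (descending): 89, 71, 63, 62, 58, 58, 38
The 2 values of 58 occupy positions 5–6 → average rank (5+6)/2 = 5.5.
Group A values → pooled ranks: 71→2, 89→1, 38→7, 63→3
Rank sum = 2 + 1 + 7 + 3 = 13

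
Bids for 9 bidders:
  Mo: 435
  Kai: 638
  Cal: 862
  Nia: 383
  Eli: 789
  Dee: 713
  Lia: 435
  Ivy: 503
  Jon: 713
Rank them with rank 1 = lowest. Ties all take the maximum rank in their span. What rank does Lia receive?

3

Sorted (ascending): 383, 435, 435, 503, 638, 713, 713, 789, 862
The 2 values of 435 occupy positions 2–3 → each gets rank 3.
The 2 values of 713 occupy positions 6–7 → each gets rank 7.
Lia has value 435 → rank 3.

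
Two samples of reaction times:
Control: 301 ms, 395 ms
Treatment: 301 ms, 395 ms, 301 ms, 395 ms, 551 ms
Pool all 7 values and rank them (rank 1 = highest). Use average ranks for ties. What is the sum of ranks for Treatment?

Sorted (descending): 551, 395, 395, 395, 301, 301, 301
The 3 values of 395 occupy positions 2–4 → average rank 3.
The 3 values of 301 occupy positions 5–7 → average rank 6.
Treatment values → pooled ranks: 301→6, 395→3, 301→6, 395→3, 551→1
Rank sum = 6 + 3 + 6 + 3 + 1 = 19

19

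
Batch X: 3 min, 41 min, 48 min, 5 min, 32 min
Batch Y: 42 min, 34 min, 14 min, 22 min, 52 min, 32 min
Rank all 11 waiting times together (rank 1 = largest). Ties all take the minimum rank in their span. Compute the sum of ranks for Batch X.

Sorted (descending): 52, 48, 42, 41, 34, 32, 32, 22, 14, 5, 3
The 2 values of 32 occupy positions 6–7 → each gets rank 6.
Batch X values → pooled ranks: 3→11, 41→4, 48→2, 5→10, 32→6
Rank sum = 11 + 4 + 2 + 10 + 6 = 33

33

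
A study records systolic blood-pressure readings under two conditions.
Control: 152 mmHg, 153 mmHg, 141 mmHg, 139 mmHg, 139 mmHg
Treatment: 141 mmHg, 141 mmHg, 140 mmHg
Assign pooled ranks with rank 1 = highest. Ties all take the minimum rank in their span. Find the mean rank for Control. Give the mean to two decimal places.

4.00

Sorted (descending): 153, 152, 141, 141, 141, 140, 139, 139
The 3 values of 141 occupy positions 3–5 → each gets rank 3.
The 2 values of 139 occupy positions 7–8 → each gets rank 7.
Control values → pooled ranks: 152→2, 153→1, 141→3, 139→7, 139→7
Mean rank = (2 + 1 + 3 + 7 + 7) / 5 = 4.00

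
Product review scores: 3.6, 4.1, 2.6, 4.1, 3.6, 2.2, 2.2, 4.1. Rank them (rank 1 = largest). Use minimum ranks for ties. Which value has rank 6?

Sorted (descending): 4.1, 4.1, 4.1, 3.6, 3.6, 2.6, 2.2, 2.2
The 3 values of 4.1 occupy positions 1–3 → each gets rank 1.
The 2 values of 3.6 occupy positions 4–5 → each gets rank 4.
The 2 values of 2.2 occupy positions 7–8 → each gets rank 7.
Rank 6 → value 2.6.

2.6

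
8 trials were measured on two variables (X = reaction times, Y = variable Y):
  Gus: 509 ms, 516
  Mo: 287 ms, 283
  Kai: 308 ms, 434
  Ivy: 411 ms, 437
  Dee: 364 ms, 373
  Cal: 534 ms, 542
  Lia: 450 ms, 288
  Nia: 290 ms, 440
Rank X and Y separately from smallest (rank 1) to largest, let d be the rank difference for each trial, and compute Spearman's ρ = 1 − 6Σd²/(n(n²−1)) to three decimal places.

Ranks of variable 1: 7, 1, 3, 5, 4, 8, 6, 2
Ranks of variable 2: 7, 1, 4, 5, 3, 8, 2, 6
d = r₁ − r₂: 0, 0, -1, 0, 1, 0, 4, -4
d²: 0, 0, 1, 0, 1, 0, 16, 16; Σd² = 34
ρ = 1 − 6·34/(8·63) = 1 − 204/504 = 0.595

0.595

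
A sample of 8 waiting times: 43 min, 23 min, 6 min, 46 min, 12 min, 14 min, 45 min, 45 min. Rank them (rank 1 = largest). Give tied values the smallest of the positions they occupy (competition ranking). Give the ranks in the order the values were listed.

4, 5, 8, 1, 7, 6, 2, 2

Sorted (descending): 46, 45, 45, 43, 23, 14, 12, 6
The 2 values of 45 occupy positions 2–3 → each gets rank 2.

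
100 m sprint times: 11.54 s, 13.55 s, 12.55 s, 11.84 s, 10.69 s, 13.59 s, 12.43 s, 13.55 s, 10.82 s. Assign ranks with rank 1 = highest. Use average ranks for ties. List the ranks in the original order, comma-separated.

7, 2.5, 4, 6, 9, 1, 5, 2.5, 8

Sorted (descending): 13.59, 13.55, 13.55, 12.55, 12.43, 11.84, 11.54, 10.82, 10.69
The 2 values of 13.55 occupy positions 2–3 → average rank (2+3)/2 = 2.5.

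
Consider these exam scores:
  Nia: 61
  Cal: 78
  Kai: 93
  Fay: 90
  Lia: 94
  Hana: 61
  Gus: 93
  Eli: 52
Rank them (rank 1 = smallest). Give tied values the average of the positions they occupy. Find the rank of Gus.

Sorted (ascending): 52, 61, 61, 78, 90, 93, 93, 94
The 2 values of 61 occupy positions 2–3 → average rank (2+3)/2 = 2.5.
The 2 values of 93 occupy positions 6–7 → average rank (6+7)/2 = 6.5.
Gus has value 93 → rank 6.5.

6.5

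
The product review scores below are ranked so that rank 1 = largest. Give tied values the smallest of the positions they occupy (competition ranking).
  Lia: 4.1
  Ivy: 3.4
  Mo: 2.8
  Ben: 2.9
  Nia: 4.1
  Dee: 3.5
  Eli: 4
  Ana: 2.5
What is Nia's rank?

Sorted (descending): 4.1, 4.1, 4, 3.5, 3.4, 2.9, 2.8, 2.5
The 2 values of 4.1 occupy positions 1–2 → each gets rank 1.
Nia has value 4.1 → rank 1.

1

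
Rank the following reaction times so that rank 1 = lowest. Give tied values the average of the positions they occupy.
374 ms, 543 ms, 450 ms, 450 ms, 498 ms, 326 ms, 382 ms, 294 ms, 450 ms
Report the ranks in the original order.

Sorted (ascending): 294, 326, 374, 382, 450, 450, 450, 498, 543
The 3 values of 450 occupy positions 5–7 → average rank 6.

3, 9, 6, 6, 8, 2, 4, 1, 6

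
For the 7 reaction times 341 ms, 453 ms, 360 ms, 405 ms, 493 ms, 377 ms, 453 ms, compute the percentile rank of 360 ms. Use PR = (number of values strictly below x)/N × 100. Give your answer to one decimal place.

14.3

N = 7.
Strictly below 360: 1. Equal to 360: 1.
PR = 1/7 × 100 = 14.3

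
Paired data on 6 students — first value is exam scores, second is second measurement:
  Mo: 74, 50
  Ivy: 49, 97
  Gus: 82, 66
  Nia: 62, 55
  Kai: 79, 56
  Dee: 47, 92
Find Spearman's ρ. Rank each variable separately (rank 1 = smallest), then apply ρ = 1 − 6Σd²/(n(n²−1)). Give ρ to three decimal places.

-0.429

Ranks of variable 1: 4, 2, 6, 3, 5, 1
Ranks of variable 2: 1, 6, 4, 2, 3, 5
d = r₁ − r₂: 3, -4, 2, 1, 2, -4
d²: 9, 16, 4, 1, 4, 16; Σd² = 50
ρ = 1 − 6·50/(6·35) = 1 − 300/210 = -0.429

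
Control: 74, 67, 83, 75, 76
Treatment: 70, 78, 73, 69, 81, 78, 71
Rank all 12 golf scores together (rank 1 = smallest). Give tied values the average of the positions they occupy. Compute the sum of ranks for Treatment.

Sorted (ascending): 67, 69, 70, 71, 73, 74, 75, 76, 78, 78, 81, 83
The 2 values of 78 occupy positions 9–10 → average rank (9+10)/2 = 9.5.
Treatment values → pooled ranks: 70→3, 78→9.5, 73→5, 69→2, 81→11, 78→9.5, 71→4
Rank sum = 3 + 9.5 + 5 + 2 + 11 + 9.5 + 4 = 44

44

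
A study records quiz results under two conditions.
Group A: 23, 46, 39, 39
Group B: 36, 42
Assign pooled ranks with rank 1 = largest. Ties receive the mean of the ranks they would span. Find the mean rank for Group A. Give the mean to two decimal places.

Sorted (descending): 46, 42, 39, 39, 36, 23
The 2 values of 39 occupy positions 3–4 → average rank (3+4)/2 = 3.5.
Group A values → pooled ranks: 23→6, 46→1, 39→3.5, 39→3.5
Mean rank = (6 + 1 + 3.5 + 3.5) / 4 = 3.50

3.50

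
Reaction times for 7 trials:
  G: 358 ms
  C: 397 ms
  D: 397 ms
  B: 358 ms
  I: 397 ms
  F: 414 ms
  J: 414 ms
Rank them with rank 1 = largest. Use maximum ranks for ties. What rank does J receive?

2

Sorted (descending): 414, 414, 397, 397, 397, 358, 358
The 2 values of 414 occupy positions 1–2 → each gets rank 2.
The 3 values of 397 occupy positions 3–5 → each gets rank 5.
The 2 values of 358 occupy positions 6–7 → each gets rank 7.
J has value 414 ms → rank 2.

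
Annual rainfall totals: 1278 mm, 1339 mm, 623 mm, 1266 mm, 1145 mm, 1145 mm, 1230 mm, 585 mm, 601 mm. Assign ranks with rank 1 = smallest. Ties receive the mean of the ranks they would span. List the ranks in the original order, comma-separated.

Sorted (ascending): 585, 601, 623, 1145, 1145, 1230, 1266, 1278, 1339
The 2 values of 1145 occupy positions 4–5 → average rank (4+5)/2 = 4.5.

8, 9, 3, 7, 4.5, 4.5, 6, 1, 2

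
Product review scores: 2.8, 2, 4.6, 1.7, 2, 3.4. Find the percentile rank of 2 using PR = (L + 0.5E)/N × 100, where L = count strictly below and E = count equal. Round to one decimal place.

N = 6.
Strictly below 2: 1. Equal to 2: 2.
PR = (1 + 0.5·2)/6 × 100 = 33.3

33.3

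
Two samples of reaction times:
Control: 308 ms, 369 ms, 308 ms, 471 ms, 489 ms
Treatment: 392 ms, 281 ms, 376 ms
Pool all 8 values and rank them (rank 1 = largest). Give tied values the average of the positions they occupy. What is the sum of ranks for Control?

Sorted (descending): 489, 471, 392, 376, 369, 308, 308, 281
The 2 values of 308 occupy positions 6–7 → average rank (6+7)/2 = 6.5.
Control values → pooled ranks: 308→6.5, 369→5, 308→6.5, 471→2, 489→1
Rank sum = 6.5 + 5 + 6.5 + 2 + 1 = 21

21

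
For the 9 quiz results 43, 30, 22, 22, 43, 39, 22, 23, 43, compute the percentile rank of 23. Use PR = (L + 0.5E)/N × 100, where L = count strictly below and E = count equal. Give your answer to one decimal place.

38.9

N = 9.
Strictly below 23: 3. Equal to 23: 1.
PR = (3 + 0.5·1)/9 × 100 = 38.9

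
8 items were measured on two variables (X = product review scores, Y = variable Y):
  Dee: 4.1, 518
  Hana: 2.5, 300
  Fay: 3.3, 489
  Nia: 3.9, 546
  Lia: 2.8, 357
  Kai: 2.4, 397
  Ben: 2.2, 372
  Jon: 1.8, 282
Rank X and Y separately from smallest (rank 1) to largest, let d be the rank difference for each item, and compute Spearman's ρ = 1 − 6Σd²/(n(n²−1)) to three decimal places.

0.786

Ranks of variable 1: 8, 4, 6, 7, 5, 3, 2, 1
Ranks of variable 2: 7, 2, 6, 8, 3, 5, 4, 1
d = r₁ − r₂: 1, 2, 0, -1, 2, -2, -2, 0
d²: 1, 4, 0, 1, 4, 4, 4, 0; Σd² = 18
ρ = 1 − 6·18/(8·63) = 1 − 108/504 = 0.786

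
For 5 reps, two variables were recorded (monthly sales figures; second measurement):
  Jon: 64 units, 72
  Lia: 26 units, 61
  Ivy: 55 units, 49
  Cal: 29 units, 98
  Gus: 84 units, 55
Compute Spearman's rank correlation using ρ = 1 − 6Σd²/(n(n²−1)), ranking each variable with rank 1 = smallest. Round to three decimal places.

-0.300

Ranks of variable 1: 4, 1, 3, 2, 5
Ranks of variable 2: 4, 3, 1, 5, 2
d = r₁ − r₂: 0, -2, 2, -3, 3
d²: 0, 4, 4, 9, 9; Σd² = 26
ρ = 1 − 6·26/(5·24) = 1 − 156/120 = -0.300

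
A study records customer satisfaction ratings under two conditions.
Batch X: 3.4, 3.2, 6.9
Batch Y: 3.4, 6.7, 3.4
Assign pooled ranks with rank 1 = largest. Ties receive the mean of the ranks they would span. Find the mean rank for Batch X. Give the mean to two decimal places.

3.67

Sorted (descending): 6.9, 6.7, 3.4, 3.4, 3.4, 3.2
The 3 values of 3.4 occupy positions 3–5 → average rank 4.
Batch X values → pooled ranks: 3.4→4, 3.2→6, 6.9→1
Mean rank = (4 + 6 + 1) / 3 = 3.67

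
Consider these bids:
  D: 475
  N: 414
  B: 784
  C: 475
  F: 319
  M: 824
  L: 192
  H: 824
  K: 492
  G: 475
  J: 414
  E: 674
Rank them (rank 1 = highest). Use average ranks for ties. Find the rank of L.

Sorted (descending): 824, 824, 784, 674, 492, 475, 475, 475, 414, 414, 319, 192
The 2 values of 824 occupy positions 1–2 → average rank (1+2)/2 = 1.5.
The 3 values of 475 occupy positions 6–8 → average rank 7.
The 2 values of 414 occupy positions 9–10 → average rank (9+10)/2 = 9.5.
L has value 192 → rank 12.

12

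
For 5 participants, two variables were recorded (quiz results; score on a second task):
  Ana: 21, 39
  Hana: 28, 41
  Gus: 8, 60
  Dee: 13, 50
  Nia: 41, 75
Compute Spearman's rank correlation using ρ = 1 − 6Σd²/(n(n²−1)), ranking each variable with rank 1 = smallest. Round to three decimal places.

Ranks of variable 1: 3, 4, 1, 2, 5
Ranks of variable 2: 1, 2, 4, 3, 5
d = r₁ − r₂: 2, 2, -3, -1, 0
d²: 4, 4, 9, 1, 0; Σd² = 18
ρ = 1 − 6·18/(5·24) = 1 − 108/120 = 0.100

0.100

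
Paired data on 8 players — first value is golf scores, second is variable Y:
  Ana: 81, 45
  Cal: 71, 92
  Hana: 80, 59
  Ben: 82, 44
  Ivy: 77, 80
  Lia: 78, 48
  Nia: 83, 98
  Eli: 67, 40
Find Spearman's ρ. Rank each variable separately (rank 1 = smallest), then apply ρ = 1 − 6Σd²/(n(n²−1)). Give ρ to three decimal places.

0.190

Ranks of variable 1: 6, 2, 5, 7, 3, 4, 8, 1
Ranks of variable 2: 3, 7, 5, 2, 6, 4, 8, 1
d = r₁ − r₂: 3, -5, 0, 5, -3, 0, 0, 0
d²: 9, 25, 0, 25, 9, 0, 0, 0; Σd² = 68
ρ = 1 − 6·68/(8·63) = 1 − 408/504 = 0.190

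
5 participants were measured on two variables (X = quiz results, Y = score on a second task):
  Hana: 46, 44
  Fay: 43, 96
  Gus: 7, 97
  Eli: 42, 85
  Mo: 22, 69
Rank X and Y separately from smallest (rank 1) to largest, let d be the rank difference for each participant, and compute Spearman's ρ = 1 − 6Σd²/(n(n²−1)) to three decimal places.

Ranks of variable 1: 5, 4, 1, 3, 2
Ranks of variable 2: 1, 4, 5, 3, 2
d = r₁ − r₂: 4, 0, -4, 0, 0
d²: 16, 0, 16, 0, 0; Σd² = 32
ρ = 1 − 6·32/(5·24) = 1 − 192/120 = -0.600

-0.600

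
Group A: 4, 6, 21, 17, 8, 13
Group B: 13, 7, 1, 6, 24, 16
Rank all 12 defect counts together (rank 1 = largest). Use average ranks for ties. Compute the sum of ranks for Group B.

Sorted (descending): 24, 21, 17, 16, 13, 13, 8, 7, 6, 6, 4, 1
The 2 values of 13 occupy positions 5–6 → average rank (5+6)/2 = 5.5.
The 2 values of 6 occupy positions 9–10 → average rank (9+10)/2 = 9.5.
Group B values → pooled ranks: 13→5.5, 7→8, 1→12, 6→9.5, 24→1, 16→4
Rank sum = 5.5 + 8 + 12 + 9.5 + 1 + 4 = 40

40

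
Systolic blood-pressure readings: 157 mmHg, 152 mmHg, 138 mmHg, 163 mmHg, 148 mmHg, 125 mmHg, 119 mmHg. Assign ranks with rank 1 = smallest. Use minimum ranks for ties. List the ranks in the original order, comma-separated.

Sorted (ascending): 119, 125, 138, 148, 152, 157, 163
No ties — each value takes its position as its rank.

6, 5, 3, 7, 4, 2, 1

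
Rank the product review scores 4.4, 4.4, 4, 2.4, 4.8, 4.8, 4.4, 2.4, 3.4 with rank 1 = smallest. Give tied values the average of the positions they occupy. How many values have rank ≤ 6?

Sorted (ascending): 2.4, 2.4, 3.4, 4, 4.4, 4.4, 4.4, 4.8, 4.8
The 2 values of 2.4 occupy positions 1–2 → average rank (1+2)/2 = 1.5.
The 3 values of 4.4 occupy positions 5–7 → average rank 6.
The 2 values of 4.8 occupy positions 8–9 → average rank (8+9)/2 = 8.5.
Ranks ≤ 6: {1.5, 1.5, 3, 4, 6, 6, 6} → 7 values.

7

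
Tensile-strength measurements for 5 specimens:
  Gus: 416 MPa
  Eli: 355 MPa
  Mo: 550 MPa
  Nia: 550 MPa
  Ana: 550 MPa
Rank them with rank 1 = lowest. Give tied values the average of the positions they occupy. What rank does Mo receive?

Sorted (ascending): 355, 416, 550, 550, 550
The 3 values of 550 occupy positions 3–5 → average rank 4.
Mo has value 550 MPa → rank 4.

4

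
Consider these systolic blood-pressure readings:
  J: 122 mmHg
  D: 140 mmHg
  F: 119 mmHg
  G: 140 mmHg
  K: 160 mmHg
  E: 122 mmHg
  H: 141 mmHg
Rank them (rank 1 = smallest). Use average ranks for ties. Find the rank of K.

7

Sorted (ascending): 119, 122, 122, 140, 140, 141, 160
The 2 values of 122 occupy positions 2–3 → average rank (2+3)/2 = 2.5.
The 2 values of 140 occupy positions 4–5 → average rank (4+5)/2 = 4.5.
K has value 160 mmHg → rank 7.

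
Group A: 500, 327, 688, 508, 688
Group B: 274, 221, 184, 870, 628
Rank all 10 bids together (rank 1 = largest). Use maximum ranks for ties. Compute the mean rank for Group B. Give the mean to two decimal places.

Sorted (descending): 870, 688, 688, 628, 508, 500, 327, 274, 221, 184
The 2 values of 688 occupy positions 2–3 → each gets rank 3.
Group B values → pooled ranks: 274→8, 221→9, 184→10, 870→1, 628→4
Mean rank = (8 + 9 + 10 + 1 + 4) / 5 = 6.40

6.40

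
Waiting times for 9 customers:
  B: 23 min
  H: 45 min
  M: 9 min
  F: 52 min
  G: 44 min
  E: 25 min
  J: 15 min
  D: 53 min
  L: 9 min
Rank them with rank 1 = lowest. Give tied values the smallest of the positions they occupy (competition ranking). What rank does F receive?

8

Sorted (ascending): 9, 9, 15, 23, 25, 44, 45, 52, 53
The 2 values of 9 occupy positions 1–2 → each gets rank 1.
F has value 52 min → rank 8.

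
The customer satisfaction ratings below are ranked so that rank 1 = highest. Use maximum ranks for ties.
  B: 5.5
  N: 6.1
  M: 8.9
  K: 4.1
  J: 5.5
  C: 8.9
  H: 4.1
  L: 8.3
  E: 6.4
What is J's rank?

7

Sorted (descending): 8.9, 8.9, 8.3, 6.4, 6.1, 5.5, 5.5, 4.1, 4.1
The 2 values of 8.9 occupy positions 1–2 → each gets rank 2.
The 2 values of 5.5 occupy positions 6–7 → each gets rank 7.
The 2 values of 4.1 occupy positions 8–9 → each gets rank 9.
J has value 5.5 → rank 7.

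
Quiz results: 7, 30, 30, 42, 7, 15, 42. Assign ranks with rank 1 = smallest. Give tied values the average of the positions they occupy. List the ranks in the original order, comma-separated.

Sorted (ascending): 7, 7, 15, 30, 30, 42, 42
The 2 values of 7 occupy positions 1–2 → average rank (1+2)/2 = 1.5.
The 2 values of 30 occupy positions 4–5 → average rank (4+5)/2 = 4.5.
The 2 values of 42 occupy positions 6–7 → average rank (6+7)/2 = 6.5.

1.5, 4.5, 4.5, 6.5, 1.5, 3, 6.5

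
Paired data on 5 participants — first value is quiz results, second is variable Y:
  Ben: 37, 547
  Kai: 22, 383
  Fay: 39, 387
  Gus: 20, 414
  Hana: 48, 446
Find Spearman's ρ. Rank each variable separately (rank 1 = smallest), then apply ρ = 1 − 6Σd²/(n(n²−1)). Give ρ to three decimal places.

0.300

Ranks of variable 1: 3, 2, 4, 1, 5
Ranks of variable 2: 5, 1, 2, 3, 4
d = r₁ − r₂: -2, 1, 2, -2, 1
d²: 4, 1, 4, 4, 1; Σd² = 14
ρ = 1 − 6·14/(5·24) = 1 − 84/120 = 0.300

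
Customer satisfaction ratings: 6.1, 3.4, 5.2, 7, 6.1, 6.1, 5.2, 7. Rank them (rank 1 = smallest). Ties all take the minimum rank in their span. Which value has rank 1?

Sorted (ascending): 3.4, 5.2, 5.2, 6.1, 6.1, 6.1, 7, 7
The 2 values of 5.2 occupy positions 2–3 → each gets rank 2.
The 3 values of 6.1 occupy positions 4–6 → each gets rank 4.
The 2 values of 7 occupy positions 7–8 → each gets rank 7.
Rank 1 → value 3.4.

3.4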